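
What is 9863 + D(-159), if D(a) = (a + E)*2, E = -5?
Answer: 9535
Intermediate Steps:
D(a) = -10 + 2*a (D(a) = (a - 5)*2 = (-5 + a)*2 = -10 + 2*a)
9863 + D(-159) = 9863 + (-10 + 2*(-159)) = 9863 + (-10 - 318) = 9863 - 328 = 9535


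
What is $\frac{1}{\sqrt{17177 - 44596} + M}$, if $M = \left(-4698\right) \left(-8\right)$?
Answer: $\frac{37584}{1412584475} - \frac{i \sqrt{27419}}{1412584475} \approx 2.6607 \cdot 10^{-5} - 1.1722 \cdot 10^{-7} i$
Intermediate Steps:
$M = 37584$
$\frac{1}{\sqrt{17177 - 44596} + M} = \frac{1}{\sqrt{17177 - 44596} + 37584} = \frac{1}{\sqrt{-27419} + 37584} = \frac{1}{i \sqrt{27419} + 37584} = \frac{1}{37584 + i \sqrt{27419}}$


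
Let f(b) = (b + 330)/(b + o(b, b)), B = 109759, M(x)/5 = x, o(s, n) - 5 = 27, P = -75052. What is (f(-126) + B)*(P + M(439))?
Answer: -375838007347/47 ≈ -7.9966e+9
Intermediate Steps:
o(s, n) = 32 (o(s, n) = 5 + 27 = 32)
M(x) = 5*x
f(b) = (330 + b)/(32 + b) (f(b) = (b + 330)/(b + 32) = (330 + b)/(32 + b))
(f(-126) + B)*(P + M(439)) = ((330 - 126)/(32 - 126) + 109759)*(-75052 + 5*439) = (204/(-94) + 109759)*(-75052 + 2195) = (-1/94*204 + 109759)*(-72857) = (-102/47 + 109759)*(-72857) = (5158571/47)*(-72857) = -375838007347/47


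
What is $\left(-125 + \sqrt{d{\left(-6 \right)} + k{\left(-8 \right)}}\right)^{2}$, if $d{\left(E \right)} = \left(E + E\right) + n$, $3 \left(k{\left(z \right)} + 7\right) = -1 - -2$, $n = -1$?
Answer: $\frac{\left(375 - i \sqrt{177}\right)^{2}}{9} \approx 15605.0 - 1108.7 i$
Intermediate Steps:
$k{\left(z \right)} = - \frac{20}{3}$ ($k{\left(z \right)} = -7 + \frac{-1 - -2}{3} = -7 + \frac{-1 + 2}{3} = -7 + \frac{1}{3} \cdot 1 = -7 + \frac{1}{3} = - \frac{20}{3}$)
$d{\left(E \right)} = -1 + 2 E$ ($d{\left(E \right)} = \left(E + E\right) - 1 = 2 E - 1 = -1 + 2 E$)
$\left(-125 + \sqrt{d{\left(-6 \right)} + k{\left(-8 \right)}}\right)^{2} = \left(-125 + \sqrt{\left(-1 + 2 \left(-6\right)\right) - \frac{20}{3}}\right)^{2} = \left(-125 + \sqrt{\left(-1 - 12\right) - \frac{20}{3}}\right)^{2} = \left(-125 + \sqrt{-13 - \frac{20}{3}}\right)^{2} = \left(-125 + \sqrt{- \frac{59}{3}}\right)^{2} = \left(-125 + \frac{i \sqrt{177}}{3}\right)^{2}$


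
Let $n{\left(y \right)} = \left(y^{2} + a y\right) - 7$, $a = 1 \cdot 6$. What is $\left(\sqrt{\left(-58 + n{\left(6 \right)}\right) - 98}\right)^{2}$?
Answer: $-91$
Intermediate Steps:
$a = 6$
$n{\left(y \right)} = -7 + y^{2} + 6 y$ ($n{\left(y \right)} = \left(y^{2} + 6 y\right) - 7 = -7 + y^{2} + 6 y$)
$\left(\sqrt{\left(-58 + n{\left(6 \right)}\right) - 98}\right)^{2} = \left(\sqrt{\left(-58 + \left(-7 + 6^{2} + 6 \cdot 6\right)\right) - 98}\right)^{2} = \left(\sqrt{\left(-58 + \left(-7 + 36 + 36\right)\right) - 98}\right)^{2} = \left(\sqrt{\left(-58 + 65\right) - 98}\right)^{2} = \left(\sqrt{7 - 98}\right)^{2} = \left(\sqrt{-91}\right)^{2} = \left(i \sqrt{91}\right)^{2} = -91$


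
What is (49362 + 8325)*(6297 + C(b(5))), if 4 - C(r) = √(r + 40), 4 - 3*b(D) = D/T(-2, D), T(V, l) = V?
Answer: 363485787 - 19229*√1518/2 ≈ 3.6311e+8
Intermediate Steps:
b(D) = 4/3 + D/6 (b(D) = 4/3 - D/(3*(-2)) = 4/3 - D*(-1)/(3*2) = 4/3 - (-1)*D/6 = 4/3 + D/6)
C(r) = 4 - √(40 + r) (C(r) = 4 - √(r + 40) = 4 - √(40 + r))
(49362 + 8325)*(6297 + C(b(5))) = (49362 + 8325)*(6297 + (4 - √(40 + (4/3 + (⅙)*5)))) = 57687*(6297 + (4 - √(40 + (4/3 + ⅚)))) = 57687*(6297 + (4 - √(40 + 13/6))) = 57687*(6297 + (4 - √(253/6))) = 57687*(6297 + (4 - √1518/6)) = 57687*(6301 - √1518/6) = 363485787 - 19229*√1518/2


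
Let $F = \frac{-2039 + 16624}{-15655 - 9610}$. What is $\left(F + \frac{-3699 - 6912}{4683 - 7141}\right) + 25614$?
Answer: $\frac{318179345633}{12420274} \approx 25618.0$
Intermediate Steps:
$F = - \frac{2917}{5053}$ ($F = \frac{14585}{-25265} = 14585 \left(- \frac{1}{25265}\right) = - \frac{2917}{5053} \approx -0.57728$)
$\left(F + \frac{-3699 - 6912}{4683 - 7141}\right) + 25614 = \left(- \frac{2917}{5053} + \frac{-3699 - 6912}{4683 - 7141}\right) + 25614 = \left(- \frac{2917}{5053} - \frac{10611}{-2458}\right) + 25614 = \left(- \frac{2917}{5053} - - \frac{10611}{2458}\right) + 25614 = \left(- \frac{2917}{5053} + \frac{10611}{2458}\right) + 25614 = \frac{46447397}{12420274} + 25614 = \frac{318179345633}{12420274}$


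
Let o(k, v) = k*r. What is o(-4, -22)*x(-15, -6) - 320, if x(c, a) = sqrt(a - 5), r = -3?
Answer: -320 + 12*I*sqrt(11) ≈ -320.0 + 39.799*I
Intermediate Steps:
x(c, a) = sqrt(-5 + a)
o(k, v) = -3*k (o(k, v) = k*(-3) = -3*k)
o(-4, -22)*x(-15, -6) - 320 = (-3*(-4))*sqrt(-5 - 6) - 320 = 12*sqrt(-11) - 320 = 12*(I*sqrt(11)) - 320 = 12*I*sqrt(11) - 320 = -320 + 12*I*sqrt(11)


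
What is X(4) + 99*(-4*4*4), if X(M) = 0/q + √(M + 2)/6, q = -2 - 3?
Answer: -6336 + √6/6 ≈ -6335.6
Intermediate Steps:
q = -5
X(M) = √(2 + M)/6 (X(M) = 0/(-5) + √(M + 2)/6 = 0*(-⅕) + √(2 + M)*(⅙) = 0 + √(2 + M)/6 = √(2 + M)/6)
X(4) + 99*(-4*4*4) = √(2 + 4)/6 + 99*(-4*4*4) = √6/6 + 99*(-16*4) = √6/6 + 99*(-64) = √6/6 - 6336 = -6336 + √6/6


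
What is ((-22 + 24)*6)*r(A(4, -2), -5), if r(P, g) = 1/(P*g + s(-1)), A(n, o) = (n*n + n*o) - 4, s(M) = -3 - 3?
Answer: -6/13 ≈ -0.46154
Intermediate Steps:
s(M) = -6
A(n, o) = -4 + n² + n*o (A(n, o) = (n² + n*o) - 4 = -4 + n² + n*o)
r(P, g) = 1/(-6 + P*g) (r(P, g) = 1/(P*g - 6) = 1/(-6 + P*g))
((-22 + 24)*6)*r(A(4, -2), -5) = ((-22 + 24)*6)/(-6 + (-4 + 4² + 4*(-2))*(-5)) = (2*6)/(-6 + (-4 + 16 - 8)*(-5)) = 12/(-6 + 4*(-5)) = 12/(-6 - 20) = 12/(-26) = 12*(-1/26) = -6/13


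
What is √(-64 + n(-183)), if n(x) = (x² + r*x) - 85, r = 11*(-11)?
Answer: √55483 ≈ 235.55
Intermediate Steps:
r = -121
n(x) = -85 + x² - 121*x (n(x) = (x² - 121*x) - 85 = -85 + x² - 121*x)
√(-64 + n(-183)) = √(-64 + (-85 + (-183)² - 121*(-183))) = √(-64 + (-85 + 33489 + 22143)) = √(-64 + 55547) = √55483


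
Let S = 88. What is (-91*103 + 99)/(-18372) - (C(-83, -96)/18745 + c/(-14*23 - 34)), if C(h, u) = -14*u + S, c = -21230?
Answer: -453670782409/7662524865 ≈ -59.206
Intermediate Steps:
C(h, u) = 88 - 14*u (C(h, u) = -14*u + 88 = 88 - 14*u)
(-91*103 + 99)/(-18372) - (C(-83, -96)/18745 + c/(-14*23 - 34)) = (-91*103 + 99)/(-18372) - ((88 - 14*(-96))/18745 - 21230/(-14*23 - 34)) = (-9373 + 99)*(-1/18372) - ((88 + 1344)*(1/18745) - 21230/(-322 - 34)) = -9274*(-1/18372) - (1432*(1/18745) - 21230/(-356)) = 4637/9186 - (1432/18745 - 21230*(-1/356)) = 4637/9186 - (1432/18745 + 10615/178) = 4637/9186 - 1*199233071/3336610 = 4637/9186 - 199233071/3336610 = -453670782409/7662524865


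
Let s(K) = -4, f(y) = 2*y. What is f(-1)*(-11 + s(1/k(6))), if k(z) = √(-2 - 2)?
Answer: 30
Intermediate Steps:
k(z) = 2*I (k(z) = √(-4) = 2*I)
f(-1)*(-11 + s(1/k(6))) = (2*(-1))*(-11 - 4) = -2*(-15) = 30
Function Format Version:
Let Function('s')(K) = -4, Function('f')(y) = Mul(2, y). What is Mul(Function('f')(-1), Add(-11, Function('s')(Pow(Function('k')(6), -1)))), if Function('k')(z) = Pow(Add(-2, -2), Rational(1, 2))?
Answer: 30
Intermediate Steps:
Function('k')(z) = Mul(2, I) (Function('k')(z) = Pow(-4, Rational(1, 2)) = Mul(2, I))
Mul(Function('f')(-1), Add(-11, Function('s')(Pow(Function('k')(6), -1)))) = Mul(Mul(2, -1), Add(-11, -4)) = Mul(-2, -15) = 30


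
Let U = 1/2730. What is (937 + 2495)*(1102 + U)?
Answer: 132372284/35 ≈ 3.7821e+6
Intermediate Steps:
U = 1/2730 ≈ 0.00036630
(937 + 2495)*(1102 + U) = (937 + 2495)*(1102 + 1/2730) = 3432*(3008461/2730) = 132372284/35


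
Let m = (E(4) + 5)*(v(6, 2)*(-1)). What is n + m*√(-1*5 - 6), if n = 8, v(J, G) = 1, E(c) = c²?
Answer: 8 - 21*I*√11 ≈ 8.0 - 69.649*I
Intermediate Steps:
m = -21 (m = (4² + 5)*(1*(-1)) = (16 + 5)*(-1) = 21*(-1) = -21)
n + m*√(-1*5 - 6) = 8 - 21*√(-1*5 - 6) = 8 - 21*√(-5 - 6) = 8 - 21*I*√11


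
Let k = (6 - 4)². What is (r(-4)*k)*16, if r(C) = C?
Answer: -256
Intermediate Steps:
k = 4 (k = 2² = 4)
(r(-4)*k)*16 = -4*4*16 = -16*16 = -256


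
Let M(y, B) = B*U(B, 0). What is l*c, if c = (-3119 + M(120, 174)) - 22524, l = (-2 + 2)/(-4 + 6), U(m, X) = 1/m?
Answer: 0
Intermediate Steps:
U(m, X) = 1/m
l = 0 (l = 0/2 = 0*(1/2) = 0)
M(y, B) = 1 (M(y, B) = B/B = 1)
c = -25642 (c = (-3119 + 1) - 22524 = -3118 - 22524 = -25642)
l*c = 0*(-25642) = 0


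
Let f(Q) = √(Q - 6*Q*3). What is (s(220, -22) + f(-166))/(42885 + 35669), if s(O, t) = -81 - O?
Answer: -43/11222 + √2822/78554 ≈ -0.0031555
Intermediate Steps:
f(Q) = √17*√(-Q) (f(Q) = √(Q - 18*Q) = √(-17*Q) = √17*√(-Q))
(s(220, -22) + f(-166))/(42885 + 35669) = ((-81 - 1*220) + √17*√(-1*(-166)))/(42885 + 35669) = ((-81 - 220) + √17*√166)/78554 = (-301 + √2822)*(1/78554) = -43/11222 + √2822/78554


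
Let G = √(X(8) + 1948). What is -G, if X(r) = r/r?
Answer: -√1949 ≈ -44.147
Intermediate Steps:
X(r) = 1
G = √1949 (G = √(1 + 1948) = √1949 ≈ 44.147)
-G = -√1949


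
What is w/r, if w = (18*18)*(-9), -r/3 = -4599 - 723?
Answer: -162/887 ≈ -0.18264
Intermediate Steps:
r = 15966 (r = -3*(-4599 - 723) = -3*(-5322) = 15966)
w = -2916 (w = 324*(-9) = -2916)
w/r = -2916/15966 = -2916*1/15966 = -162/887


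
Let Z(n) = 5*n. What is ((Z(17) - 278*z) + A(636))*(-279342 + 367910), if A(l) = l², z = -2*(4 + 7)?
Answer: 36374611896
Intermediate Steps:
z = -22 (z = -2*11 = -22)
((Z(17) - 278*z) + A(636))*(-279342 + 367910) = ((5*17 - 278*(-22)) + 636²)*(-279342 + 367910) = ((85 + 6116) + 404496)*88568 = (6201 + 404496)*88568 = 410697*88568 = 36374611896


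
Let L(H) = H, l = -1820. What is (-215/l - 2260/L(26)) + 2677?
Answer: 942831/364 ≈ 2590.2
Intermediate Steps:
(-215/l - 2260/L(26)) + 2677 = (-215/(-1820) - 2260/26) + 2677 = (-215*(-1/1820) - 2260*1/26) + 2677 = (43/364 - 1130/13) + 2677 = -31597/364 + 2677 = 942831/364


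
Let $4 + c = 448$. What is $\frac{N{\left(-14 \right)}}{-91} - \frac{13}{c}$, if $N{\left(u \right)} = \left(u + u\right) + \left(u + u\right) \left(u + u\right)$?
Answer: $- \frac{48121}{5772} \approx -8.337$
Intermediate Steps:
$c = 444$ ($c = -4 + 448 = 444$)
$N{\left(u \right)} = 2 u + 4 u^{2}$ ($N{\left(u \right)} = 2 u + 2 u 2 u = 2 u + 4 u^{2}$)
$\frac{N{\left(-14 \right)}}{-91} - \frac{13}{c} = \frac{2 \left(-14\right) \left(1 + 2 \left(-14\right)\right)}{-91} - \frac{13}{444} = 2 \left(-14\right) \left(1 - 28\right) \left(- \frac{1}{91}\right) - \frac{13}{444} = 2 \left(-14\right) \left(-27\right) \left(- \frac{1}{91}\right) - \frac{13}{444} = 756 \left(- \frac{1}{91}\right) - \frac{13}{444} = - \frac{108}{13} - \frac{13}{444} = - \frac{48121}{5772}$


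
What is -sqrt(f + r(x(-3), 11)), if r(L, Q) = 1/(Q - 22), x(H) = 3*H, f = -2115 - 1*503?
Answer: -I*sqrt(316789)/11 ≈ -51.167*I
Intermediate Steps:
f = -2618 (f = -2115 - 503 = -2618)
r(L, Q) = 1/(-22 + Q)
-sqrt(f + r(x(-3), 11)) = -sqrt(-2618 + 1/(-22 + 11)) = -sqrt(-2618 + 1/(-11)) = -sqrt(-2618 - 1/11) = -sqrt(-28799/11) = -I*sqrt(316789)/11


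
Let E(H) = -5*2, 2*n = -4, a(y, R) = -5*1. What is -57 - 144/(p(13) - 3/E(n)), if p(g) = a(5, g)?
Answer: -1239/47 ≈ -26.362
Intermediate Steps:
a(y, R) = -5
n = -2 (n = (½)*(-4) = -2)
p(g) = -5
E(H) = -10
-57 - 144/(p(13) - 3/E(n)) = -57 - 144/(-5 - 3/(-10)) = -57 - 144/(-5 - 3*(-⅒)) = -57 - 144/(-5 + 3/10) = -57 - 144/(-47/10) = -57 - 144*(-10/47) = -57 + 1440/47 = -1239/47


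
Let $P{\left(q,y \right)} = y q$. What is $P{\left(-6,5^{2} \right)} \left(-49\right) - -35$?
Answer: $7385$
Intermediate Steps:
$P{\left(q,y \right)} = q y$
$P{\left(-6,5^{2} \right)} \left(-49\right) - -35 = - 6 \cdot 5^{2} \left(-49\right) - -35 = \left(-6\right) 25 \left(-49\right) + 35 = \left(-150\right) \left(-49\right) + 35 = 7350 + 35 = 7385$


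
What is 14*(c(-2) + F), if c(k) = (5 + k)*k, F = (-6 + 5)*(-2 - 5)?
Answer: 14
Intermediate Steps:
F = 7 (F = -1*(-7) = 7)
c(k) = k*(5 + k)
14*(c(-2) + F) = 14*(-2*(5 - 2) + 7) = 14*(-2*3 + 7) = 14*(-6 + 7) = 14*1 = 14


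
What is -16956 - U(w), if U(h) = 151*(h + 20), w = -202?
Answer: 10526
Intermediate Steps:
U(h) = 3020 + 151*h (U(h) = 151*(20 + h) = 3020 + 151*h)
-16956 - U(w) = -16956 - (3020 + 151*(-202)) = -16956 - (3020 - 30502) = -16956 - 1*(-27482) = -16956 + 27482 = 10526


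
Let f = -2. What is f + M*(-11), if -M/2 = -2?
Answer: -46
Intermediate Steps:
M = 4 (M = -2*(-2) = 4)
f + M*(-11) = -2 + 4*(-11) = -2 - 44 = -46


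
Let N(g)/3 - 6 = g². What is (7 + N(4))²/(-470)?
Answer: -5329/470 ≈ -11.338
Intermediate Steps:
N(g) = 18 + 3*g²
(7 + N(4))²/(-470) = (7 + (18 + 3*4²))²/(-470) = (7 + (18 + 3*16))²*(-1/470) = (7 + (18 + 48))²*(-1/470) = (7 + 66)²*(-1/470) = 73²*(-1/470) = 5329*(-1/470) = -5329/470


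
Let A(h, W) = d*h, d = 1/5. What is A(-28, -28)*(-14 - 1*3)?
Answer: 476/5 ≈ 95.200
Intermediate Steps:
d = ⅕ ≈ 0.20000
A(h, W) = h/5
A(-28, -28)*(-14 - 1*3) = ((⅕)*(-28))*(-14 - 1*3) = -28*(-14 - 3)/5 = -28/5*(-17) = 476/5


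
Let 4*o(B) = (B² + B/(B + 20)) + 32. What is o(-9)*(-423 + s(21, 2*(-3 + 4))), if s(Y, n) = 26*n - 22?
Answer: -242481/22 ≈ -11022.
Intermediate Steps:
o(B) = 8 + B²/4 + B/(4*(20 + B)) (o(B) = ((B² + B/(B + 20)) + 32)/4 = ((B² + B/(20 + B)) + 32)/4 = (32 + B² + B/(20 + B))/4 = 8 + B²/4 + B/(4*(20 + B)))
s(Y, n) = -22 + 26*n
o(-9)*(-423 + s(21, 2*(-3 + 4))) = ((640 + (-9)³ + 20*(-9)² + 33*(-9))/(4*(20 - 9)))*(-423 + (-22 + 26*(2*(-3 + 4)))) = ((¼)*(640 - 729 + 20*81 - 297)/11)*(-423 + (-22 + 26*(2*1))) = ((¼)*(1/11)*(640 - 729 + 1620 - 297))*(-423 + (-22 + 26*2)) = ((¼)*(1/11)*1234)*(-423 + (-22 + 52)) = 617*(-423 + 30)/22 = (617/22)*(-393) = -242481/22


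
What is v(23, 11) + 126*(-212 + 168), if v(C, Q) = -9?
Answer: -5553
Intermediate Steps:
v(23, 11) + 126*(-212 + 168) = -9 + 126*(-212 + 168) = -9 + 126*(-44) = -9 - 5544 = -5553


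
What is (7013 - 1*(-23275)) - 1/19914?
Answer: 603155231/19914 ≈ 30288.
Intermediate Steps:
(7013 - 1*(-23275)) - 1/19914 = (7013 + 23275) - 1*1/19914 = 30288 - 1/19914 = 603155231/19914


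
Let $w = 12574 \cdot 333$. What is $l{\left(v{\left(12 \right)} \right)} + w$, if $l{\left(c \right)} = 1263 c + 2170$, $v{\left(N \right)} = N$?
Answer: $4204468$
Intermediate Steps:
$l{\left(c \right)} = 2170 + 1263 c$
$w = 4187142$
$l{\left(v{\left(12 \right)} \right)} + w = \left(2170 + 1263 \cdot 12\right) + 4187142 = \left(2170 + 15156\right) + 4187142 = 17326 + 4187142 = 4204468$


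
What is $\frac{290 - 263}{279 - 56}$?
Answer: $\frac{27}{223} \approx 0.12108$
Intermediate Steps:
$\frac{290 - 263}{279 - 56} = \frac{27}{223}$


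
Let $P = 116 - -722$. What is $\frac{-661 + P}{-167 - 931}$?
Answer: $- \frac{59}{366} \approx -0.1612$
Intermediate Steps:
$P = 838$ ($P = 116 + 722 = 838$)
$\frac{-661 + P}{-167 - 931} = \frac{-661 + 838}{-167 - 931} = \frac{177}{-1098} = 177 \left(- \frac{1}{1098}\right) = - \frac{59}{366}$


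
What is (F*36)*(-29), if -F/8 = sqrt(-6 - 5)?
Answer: 8352*I*sqrt(11) ≈ 27700.0*I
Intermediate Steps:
F = -8*I*sqrt(11) (F = -8*sqrt(-6 - 5) = -8*I*sqrt(11) ≈ -26.533*I)
(F*36)*(-29) = (-8*I*sqrt(11)*36)*(-29) = -288*I*sqrt(11)*(-29) = 8352*I*sqrt(11)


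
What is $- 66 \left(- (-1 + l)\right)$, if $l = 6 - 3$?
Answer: $132$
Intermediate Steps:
$l = 3$
$- 66 \left(- (-1 + l)\right) = - 66 \left(- (-1 + 3)\right) = - 66 \left(\left(-1\right) 2\right) = \left(-66\right) \left(-2\right) = 132$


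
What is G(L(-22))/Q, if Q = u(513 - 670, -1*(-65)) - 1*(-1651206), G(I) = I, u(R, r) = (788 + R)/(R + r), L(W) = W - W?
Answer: 0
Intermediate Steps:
L(W) = 0
u(R, r) = (788 + R)/(R + r)
Q = 151910321/92 (Q = (788 + (513 - 670))/((513 - 670) - 1*(-65)) - 1*(-1651206) = (788 - 157)/(-157 + 65) + 1651206 = 631/(-92) + 1651206 = -1/92*631 + 1651206 = -631/92 + 1651206 = 151910321/92 ≈ 1.6512e+6)
G(L(-22))/Q = 0/(151910321/92) = 0*(92/151910321) = 0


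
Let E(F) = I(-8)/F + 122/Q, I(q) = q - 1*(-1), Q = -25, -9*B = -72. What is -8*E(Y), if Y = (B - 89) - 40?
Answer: 116696/3025 ≈ 38.577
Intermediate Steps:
B = 8 (B = -1/9*(-72) = 8)
Y = -121 (Y = (8 - 89) - 40 = -81 - 40 = -121)
I(q) = 1 + q (I(q) = q + 1 = 1 + q)
E(F) = -122/25 - 7/F (E(F) = (1 - 8)/F + 122/(-25) = -7/F + 122*(-1/25) = -7/F - 122/25 = -122/25 - 7/F)
-8*E(Y) = -8*(-122/25 - 7/(-121)) = -8*(-122/25 - 7*(-1/121)) = -8*(-122/25 + 7/121) = -8*(-14587/3025) = 116696/3025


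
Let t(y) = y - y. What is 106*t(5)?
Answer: 0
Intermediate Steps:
t(y) = 0
106*t(5) = 106*0 = 0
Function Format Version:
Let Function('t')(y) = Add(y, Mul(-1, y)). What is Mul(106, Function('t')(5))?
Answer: 0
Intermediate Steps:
Function('t')(y) = 0
Mul(106, Function('t')(5)) = Mul(106, 0) = 0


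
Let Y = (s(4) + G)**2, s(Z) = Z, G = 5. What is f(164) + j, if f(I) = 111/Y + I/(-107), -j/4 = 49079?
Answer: -567157393/2889 ≈ -1.9632e+5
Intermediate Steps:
Y = 81 (Y = (4 + 5)**2 = 9**2 = 81)
j = -196316 (j = -4*49079 = -196316)
f(I) = 37/27 - I/107 (f(I) = 111/81 + I/(-107) = 111*(1/81) + I*(-1/107) = 37/27 - I/107)
f(164) + j = (37/27 - 1/107*164) - 196316 = (37/27 - 164/107) - 196316 = -469/2889 - 196316 = -567157393/2889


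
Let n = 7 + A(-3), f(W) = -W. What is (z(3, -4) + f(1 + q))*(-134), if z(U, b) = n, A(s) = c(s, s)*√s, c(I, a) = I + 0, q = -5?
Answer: -1474 + 402*I*√3 ≈ -1474.0 + 696.28*I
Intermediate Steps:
c(I, a) = I
A(s) = s^(3/2) (A(s) = s*√s = s^(3/2))
n = 7 - 3*I*√3 (n = 7 + (-3)^(3/2) = 7 - 3*I*√3 ≈ 7.0 - 5.1962*I)
z(U, b) = 7 - 3*I*√3
(z(3, -4) + f(1 + q))*(-134) = ((7 - 3*I*√3) - (1 - 5))*(-134) = ((7 - 3*I*√3) - 1*(-4))*(-134) = ((7 - 3*I*√3) + 4)*(-134) = (11 - 3*I*√3)*(-134) = -1474 + 402*I*√3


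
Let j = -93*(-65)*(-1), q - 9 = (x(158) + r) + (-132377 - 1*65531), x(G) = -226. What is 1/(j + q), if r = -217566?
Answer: -1/421736 ≈ -2.3712e-6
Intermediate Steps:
q = -415691 (q = 9 + ((-226 - 217566) + (-132377 - 1*65531)) = 9 + (-217792 + (-132377 - 65531)) = 9 + (-217792 - 197908) = 9 - 415700 = -415691)
j = -6045 (j = 6045*(-1) = -6045)
1/(j + q) = 1/(-6045 - 415691) = 1/(-421736) = -1/421736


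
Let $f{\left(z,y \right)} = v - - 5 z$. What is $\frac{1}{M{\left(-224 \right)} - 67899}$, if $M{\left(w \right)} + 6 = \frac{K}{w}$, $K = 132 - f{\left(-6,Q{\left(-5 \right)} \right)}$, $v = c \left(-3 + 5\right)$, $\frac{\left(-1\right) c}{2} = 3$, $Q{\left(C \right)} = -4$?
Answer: $- \frac{112}{7605447} \approx -1.4726 \cdot 10^{-5}$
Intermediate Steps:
$c = -6$ ($c = \left(-2\right) 3 = -6$)
$v = -12$ ($v = - 6 \left(-3 + 5\right) = \left(-6\right) 2 = -12$)
$f{\left(z,y \right)} = -12 + 5 z$ ($f{\left(z,y \right)} = -12 - - 5 z = -12 + 5 z$)
$K = 174$ ($K = 132 - \left(-12 + 5 \left(-6\right)\right) = 132 - \left(-12 - 30\right) = 132 - -42 = 132 + 42 = 174$)
$M{\left(w \right)} = -6 + \frac{174}{w}$
$\frac{1}{M{\left(-224 \right)} - 67899} = \frac{1}{\left(-6 + \frac{174}{-224}\right) - 67899} = \frac{1}{\left(-6 + 174 \left(- \frac{1}{224}\right)\right) - 67899} = \frac{1}{\left(-6 - \frac{87}{112}\right) - 67899} = \frac{1}{- \frac{759}{112} - 67899} = \frac{1}{- \frac{7605447}{112}} = - \frac{112}{7605447}$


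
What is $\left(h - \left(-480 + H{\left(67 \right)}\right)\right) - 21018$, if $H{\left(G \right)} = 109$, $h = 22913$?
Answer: $2266$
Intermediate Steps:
$\left(h - \left(-480 + H{\left(67 \right)}\right)\right) - 21018 = \left(22913 + \left(\left(5674 - 5194\right) - 109\right)\right) - 21018 = \left(22913 + \left(480 - 109\right)\right) - 21018 = \left(22913 + 371\right) - 21018 = 23284 - 21018 = 2266$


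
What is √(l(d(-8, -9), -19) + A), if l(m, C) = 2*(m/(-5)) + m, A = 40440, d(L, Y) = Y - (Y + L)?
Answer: 4*√63195/5 ≈ 201.11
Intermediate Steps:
d(L, Y) = -L (d(L, Y) = Y - (L + Y) = Y + (-L - Y) = -L)
l(m, C) = 3*m/5 (l(m, C) = 2*(m*(-⅕)) + m = 2*(-m/5) + m = -2*m/5 + m = 3*m/5)
√(l(d(-8, -9), -19) + A) = √(3*(-1*(-8))/5 + 40440) = √((⅗)*8 + 40440) = √(24/5 + 40440) = √(202224/5) = 4*√63195/5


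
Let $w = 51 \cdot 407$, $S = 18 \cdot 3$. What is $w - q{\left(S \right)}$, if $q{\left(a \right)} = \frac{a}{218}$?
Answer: $\frac{2262486}{109} \approx 20757.0$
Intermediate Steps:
$S = 54$
$w = 20757$
$q{\left(a \right)} = \frac{a}{218}$ ($q{\left(a \right)} = a \frac{1}{218} = \frac{a}{218}$)
$w - q{\left(S \right)} = 20757 - \frac{1}{218} \cdot 54 = 20757 - \frac{27}{109} = \frac{2262486}{109}$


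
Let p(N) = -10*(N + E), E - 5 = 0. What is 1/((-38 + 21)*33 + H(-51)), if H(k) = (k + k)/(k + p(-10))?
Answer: -1/459 ≈ -0.0021787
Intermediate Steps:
E = 5 (E = 5 + 0 = 5)
p(N) = -50 - 10*N (p(N) = -10*(N + 5) = -10*(5 + N) = -50 - 10*N)
H(k) = 2*k/(50 + k) (H(k) = (k + k)/(k + (-50 - 10*(-10))) = (2*k)/(k + (-50 + 100)) = (2*k)/(k + 50) = (2*k)/(50 + k) = 2*k/(50 + k))
1/((-38 + 21)*33 + H(-51)) = 1/((-38 + 21)*33 + 2*(-51)/(50 - 51)) = 1/(-17*33 + 2*(-51)/(-1)) = 1/(-561 + 2*(-51)*(-1)) = 1/(-561 + 102) = 1/(-459) = -1/459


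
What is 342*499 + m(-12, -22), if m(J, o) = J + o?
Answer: 170624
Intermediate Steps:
342*499 + m(-12, -22) = 342*499 + (-12 - 22) = 170658 - 34 = 170624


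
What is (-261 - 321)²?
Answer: 338724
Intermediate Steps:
(-261 - 321)² = (-582)² = 338724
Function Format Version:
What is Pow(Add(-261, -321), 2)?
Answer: 338724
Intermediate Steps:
Pow(Add(-261, -321), 2) = Pow(-582, 2) = 338724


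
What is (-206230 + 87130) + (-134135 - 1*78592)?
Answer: -331827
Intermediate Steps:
(-206230 + 87130) + (-134135 - 1*78592) = -119100 + (-134135 - 78592) = -119100 - 212727 = -331827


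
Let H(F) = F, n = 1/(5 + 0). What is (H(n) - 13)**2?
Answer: 4096/25 ≈ 163.84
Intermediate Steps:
n = 1/5 ≈ 0.20000
(H(n) - 13)**2 = (1/5 - 13)**2 = (-64/5)**2 = 4096/25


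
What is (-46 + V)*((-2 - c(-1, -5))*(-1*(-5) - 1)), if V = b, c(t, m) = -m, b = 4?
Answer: 1176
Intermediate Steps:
V = 4
(-46 + V)*((-2 - c(-1, -5))*(-1*(-5) - 1)) = (-46 + 4)*((-2 - (-1)*(-5))*(-1*(-5) - 1)) = -42*(-2 - 1*5)*(5 - 1) = -42*(-2 - 5)*4 = -(-294)*4 = -42*(-28) = 1176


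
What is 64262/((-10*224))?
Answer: -32131/1120 ≈ -28.688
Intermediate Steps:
64262/((-10*224)) = 64262/(-2240) = 64262*(-1/2240) = -32131/1120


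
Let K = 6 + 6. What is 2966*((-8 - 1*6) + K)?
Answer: -5932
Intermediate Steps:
K = 12
2966*((-8 - 1*6) + K) = 2966*((-8 - 1*6) + 12) = 2966*((-8 - 6) + 12) = 2966*(-14 + 12) = 2966*(-2) = -5932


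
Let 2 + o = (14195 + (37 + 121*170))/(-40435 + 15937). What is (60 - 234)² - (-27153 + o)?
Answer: 703489720/12249 ≈ 57432.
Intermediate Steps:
o = -41899/12249 (o = -2 + (14195 + (37 + 121*170))/(-40435 + 15937) = -2 + (14195 + (37 + 20570))/(-24498) = -2 + (14195 + 20607)*(-1/24498) = -2 + 34802*(-1/24498) = -2 - 17401/12249 = -41899/12249 ≈ -3.4206)
(60 - 234)² - (-27153 + o) = (60 - 234)² - (-27153 - 41899/12249) = (-174)² - 1*(-332638996/12249) = 30276 + 332638996/12249 = 703489720/12249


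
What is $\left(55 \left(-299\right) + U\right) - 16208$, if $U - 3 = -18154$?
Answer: $-50804$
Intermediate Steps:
$U = -18151$ ($U = 3 - 18154 = -18151$)
$\left(55 \left(-299\right) + U\right) - 16208 = \left(55 \left(-299\right) - 18151\right) - 16208 = \left(-16445 - 18151\right) - 16208 = -34596 - 16208 = -50804$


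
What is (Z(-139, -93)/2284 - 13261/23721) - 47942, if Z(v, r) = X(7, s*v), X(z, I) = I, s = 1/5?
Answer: -12987346256279/270893820 ≈ -47943.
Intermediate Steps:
s = 1/5 ≈ 0.20000
Z(v, r) = v/5
(Z(-139, -93)/2284 - 13261/23721) - 47942 = (((1/5)*(-139))/2284 - 13261/23721) - 47942 = (-139/5*1/2284 - 13261*1/23721) - 47942 = (-139/11420 - 13261/23721) - 47942 = -154737839/270893820 - 47942 = -12987346256279/270893820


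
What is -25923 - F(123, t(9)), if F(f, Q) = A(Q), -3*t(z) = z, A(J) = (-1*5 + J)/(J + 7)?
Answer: -25921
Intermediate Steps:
A(J) = (-5 + J)/(7 + J)
t(z) = -z/3
F(f, Q) = (-5 + Q)/(7 + Q)
-25923 - F(123, t(9)) = -25923 - (-5 - 1/3*9)/(7 - 1/3*9) = -25923 - (-5 - 3)/(7 - 3) = -25923 - (-8)/4 = -25923 - 1*(-2) = -25923 + 2 = -25921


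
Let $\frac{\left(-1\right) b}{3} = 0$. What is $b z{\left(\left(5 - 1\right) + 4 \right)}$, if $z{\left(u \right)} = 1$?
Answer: $0$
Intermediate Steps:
$b = 0$ ($b = \left(-3\right) 0 = 0$)
$b z{\left(\left(5 - 1\right) + 4 \right)} = 0 \cdot 1 = 0$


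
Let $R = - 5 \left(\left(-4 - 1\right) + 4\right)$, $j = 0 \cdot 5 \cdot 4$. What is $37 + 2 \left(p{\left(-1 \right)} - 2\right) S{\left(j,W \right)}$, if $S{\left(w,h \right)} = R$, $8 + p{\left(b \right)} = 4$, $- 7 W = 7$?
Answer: $-23$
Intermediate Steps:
$W = -1$ ($W = \left(- \frac{1}{7}\right) 7 = -1$)
$j = 0$ ($j = 0 \cdot 4 = 0$)
$p{\left(b \right)} = -4$ ($p{\left(b \right)} = -8 + 4 = -4$)
$R = 5$ ($R = - 5 \left(-5 + 4\right) = \left(-5\right) \left(-1\right) = 5$)
$S{\left(w,h \right)} = 5$
$37 + 2 \left(p{\left(-1 \right)} - 2\right) S{\left(j,W \right)} = 37 + 2 \left(-4 - 2\right) 5 = 37 + 2 \left(-6\right) 5 = 37 - 60 = -23$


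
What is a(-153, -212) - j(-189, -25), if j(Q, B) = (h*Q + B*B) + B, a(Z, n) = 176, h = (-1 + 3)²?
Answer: 332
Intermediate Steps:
h = 4 (h = 2² = 4)
j(Q, B) = B + B² + 4*Q (j(Q, B) = (4*Q + B*B) + B = (4*Q + B²) + B = (B² + 4*Q) + B = B + B² + 4*Q)
a(-153, -212) - j(-189, -25) = 176 - (-25 + (-25)² + 4*(-189)) = 176 - (-25 + 625 - 756) = 176 - 1*(-156) = 176 + 156 = 332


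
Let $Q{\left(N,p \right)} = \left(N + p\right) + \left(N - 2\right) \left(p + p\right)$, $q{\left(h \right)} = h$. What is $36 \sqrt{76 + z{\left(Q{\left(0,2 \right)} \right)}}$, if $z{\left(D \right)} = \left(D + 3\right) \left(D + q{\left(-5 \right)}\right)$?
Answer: $36 \sqrt{109} \approx 375.85$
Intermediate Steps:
$Q{\left(N,p \right)} = N + p + 2 p \left(-2 + N\right)$ ($Q{\left(N,p \right)} = \left(N + p\right) + \left(-2 + N\right) 2 p = \left(N + p\right) + 2 p \left(-2 + N\right) = N + p + 2 p \left(-2 + N\right)$)
$z{\left(D \right)} = \left(-5 + D\right) \left(3 + D\right)$ ($z{\left(D \right)} = \left(D + 3\right) \left(D - 5\right) = \left(3 + D\right) \left(-5 + D\right) = \left(-5 + D\right) \left(3 + D\right)$)
$36 \sqrt{76 + z{\left(Q{\left(0,2 \right)} \right)}} = 36 \sqrt{76 - \left(15 - \left(0 - 6 + 2 \cdot 0 \cdot 2\right)^{2} + 2 \left(0 - 6 + 2 \cdot 0 \cdot 2\right)\right)} = 36 \sqrt{76 - \left(15 - \left(0 - 6 + 0\right)^{2} + 2 \left(0 - 6 + 0\right)\right)} = 36 \sqrt{76 - \left(3 - 36\right)} = 36 \sqrt{76 + \left(-15 + 36 + 12\right)} = 36 \sqrt{76 + 33} = 36 \sqrt{109}$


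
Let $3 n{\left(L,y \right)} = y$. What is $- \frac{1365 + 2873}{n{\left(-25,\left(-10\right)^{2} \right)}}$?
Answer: $- \frac{6357}{50} \approx -127.14$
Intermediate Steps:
$n{\left(L,y \right)} = \frac{y}{3}$
$- \frac{1365 + 2873}{n{\left(-25,\left(-10\right)^{2} \right)}} = - \frac{1365 + 2873}{\frac{1}{3} \left(-10\right)^{2}} = - \frac{4238}{\frac{1}{3} \cdot 100} = - \frac{4238}{\frac{100}{3}} = - \frac{4238 \cdot 3}{100} = \left(-1\right) \frac{6357}{50} = - \frac{6357}{50}$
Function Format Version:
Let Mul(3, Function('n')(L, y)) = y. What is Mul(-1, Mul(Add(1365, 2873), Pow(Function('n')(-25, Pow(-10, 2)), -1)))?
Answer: Rational(-6357, 50) ≈ -127.14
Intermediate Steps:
Function('n')(L, y) = Mul(Rational(1, 3), y)
Mul(-1, Mul(Add(1365, 2873), Pow(Function('n')(-25, Pow(-10, 2)), -1))) = Mul(-1, Mul(Add(1365, 2873), Pow(Mul(Rational(1, 3), Pow(-10, 2)), -1))) = Mul(-1, Mul(4238, Pow(Mul(Rational(1, 3), 100), -1))) = Mul(-1, Mul(4238, Pow(Rational(100, 3), -1))) = Mul(-1, Mul(4238, Rational(3, 100))) = Mul(-1, Rational(6357, 50)) = Rational(-6357, 50)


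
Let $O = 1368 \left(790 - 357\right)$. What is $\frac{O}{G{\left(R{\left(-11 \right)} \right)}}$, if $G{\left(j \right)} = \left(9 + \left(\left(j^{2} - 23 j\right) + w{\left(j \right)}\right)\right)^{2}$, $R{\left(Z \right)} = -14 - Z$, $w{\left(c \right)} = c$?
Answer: $\frac{8227}{98} \approx 83.949$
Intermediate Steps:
$G{\left(j \right)} = \left(9 + j^{2} - 22 j\right)^{2}$ ($G{\left(j \right)} = \left(9 + \left(\left(j^{2} - 23 j\right) + j\right)\right)^{2} = \left(9 + \left(j^{2} - 22 j\right)\right)^{2} = \left(9 + j^{2} - 22 j\right)^{2}$)
$O = 592344$ ($O = 1368 \left(790 + \left(-661 + 304\right)\right) = 1368 \left(790 - 357\right) = 1368 \cdot 433 = 592344$)
$\frac{O}{G{\left(R{\left(-11 \right)} \right)}} = \frac{592344}{\left(9 + \left(-14 - -11\right)^{2} - 22 \left(-14 - -11\right)\right)^{2}} = \frac{592344}{\left(9 + \left(-14 + 11\right)^{2} - 22 \left(-14 + 11\right)\right)^{2}} = \frac{592344}{\left(9 + \left(-3\right)^{2} - -66\right)^{2}} = \frac{592344}{\left(9 + 9 + 66\right)^{2}} = \frac{592344}{84^{2}} = \frac{592344}{7056} = 592344 \cdot \frac{1}{7056} = \frac{8227}{98}$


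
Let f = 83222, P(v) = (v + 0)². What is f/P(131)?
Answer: 83222/17161 ≈ 4.8495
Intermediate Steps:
P(v) = v²
f/P(131) = 83222/(131²) = 83222/17161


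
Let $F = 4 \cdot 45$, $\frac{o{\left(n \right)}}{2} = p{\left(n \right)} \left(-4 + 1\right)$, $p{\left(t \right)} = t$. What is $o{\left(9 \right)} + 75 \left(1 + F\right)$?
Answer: $13521$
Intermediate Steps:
$o{\left(n \right)} = - 6 n$ ($o{\left(n \right)} = 2 n \left(-4 + 1\right) = 2 n \left(-3\right) = 2 \left(- 3 n\right) = - 6 n$)
$F = 180$
$o{\left(9 \right)} + 75 \left(1 + F\right) = \left(-6\right) 9 + 75 \left(1 + 180\right) = -54 + 75 \cdot 181 = -54 + 13575 = 13521$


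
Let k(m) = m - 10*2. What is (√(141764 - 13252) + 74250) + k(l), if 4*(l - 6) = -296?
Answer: 74162 + 16*√502 ≈ 74521.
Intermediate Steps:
l = -68 (l = 6 + (¼)*(-296) = 6 - 74 = -68)
k(m) = -20 + m (k(m) = m - 20 = -20 + m)
(√(141764 - 13252) + 74250) + k(l) = (√(141764 - 13252) + 74250) + (-20 - 68) = (√128512 + 74250) - 88 = (16*√502 + 74250) - 88 = (74250 + 16*√502) - 88 = 74162 + 16*√502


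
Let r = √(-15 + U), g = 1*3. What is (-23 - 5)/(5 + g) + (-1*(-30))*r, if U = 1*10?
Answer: -7/2 + 30*I*√5 ≈ -3.5 + 67.082*I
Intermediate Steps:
g = 3
U = 10
r = I*√5 (r = √(-15 + 10) = √(-5) = I*√5 ≈ 2.2361*I)
(-23 - 5)/(5 + g) + (-1*(-30))*r = (-23 - 5)/(5 + 3) + (-1*(-30))*(I*√5) = -28/8 + 30*(I*√5) = -28*⅛ + 30*I*√5 = -7/2 + 30*I*√5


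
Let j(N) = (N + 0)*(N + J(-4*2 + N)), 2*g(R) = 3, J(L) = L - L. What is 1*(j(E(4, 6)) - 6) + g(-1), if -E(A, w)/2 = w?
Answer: 279/2 ≈ 139.50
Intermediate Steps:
E(A, w) = -2*w
J(L) = 0
g(R) = 3/2 (g(R) = (½)*3 = 3/2)
j(N) = N² (j(N) = (N + 0)*(N + 0) = N*N = N²)
1*(j(E(4, 6)) - 6) + g(-1) = 1*((-2*6)² - 6) + 3/2 = 1*((-12)² - 6) + 3/2 = 1*(144 - 6) + 3/2 = 1*138 + 3/2 = 138 + 3/2 = 279/2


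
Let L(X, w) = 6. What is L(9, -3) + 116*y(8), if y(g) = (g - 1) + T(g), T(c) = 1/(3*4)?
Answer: 2483/3 ≈ 827.67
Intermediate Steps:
T(c) = 1/12
y(g) = -11/12 + g (y(g) = (g - 1) + 1/12 = (-1 + g) + 1/12 = -11/12 + g)
L(9, -3) + 116*y(8) = 6 + 116*(-11/12 + 8) = 6 + 116*(85/12) = 6 + 2465/3 = 2483/3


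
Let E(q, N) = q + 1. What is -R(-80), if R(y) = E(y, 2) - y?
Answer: -1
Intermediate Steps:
E(q, N) = 1 + q
R(y) = 1 (R(y) = (1 + y) - y = 1)
-R(-80) = -1*1 = -1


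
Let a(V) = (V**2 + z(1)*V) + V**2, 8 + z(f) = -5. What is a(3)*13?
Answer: -273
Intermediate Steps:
z(f) = -13 (z(f) = -8 - 5 = -13)
a(V) = -13*V + 2*V**2 (a(V) = (V**2 - 13*V) + V**2 = -13*V + 2*V**2)
a(3)*13 = (3*(-13 + 2*3))*13 = (3*(-13 + 6))*13 = (3*(-7))*13 = -21*13 = -273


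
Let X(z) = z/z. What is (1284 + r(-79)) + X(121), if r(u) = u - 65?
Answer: 1141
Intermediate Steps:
r(u) = -65 + u
X(z) = 1
(1284 + r(-79)) + X(121) = (1284 + (-65 - 79)) + 1 = (1284 - 144) + 1 = 1140 + 1 = 1141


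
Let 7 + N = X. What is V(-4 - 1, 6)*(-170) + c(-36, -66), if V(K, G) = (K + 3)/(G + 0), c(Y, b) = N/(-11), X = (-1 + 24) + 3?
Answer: 1813/33 ≈ 54.939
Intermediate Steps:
X = 26 (X = 23 + 3 = 26)
N = 19 (N = -7 + 26 = 19)
c(Y, b) = -19/11 (c(Y, b) = 19/(-11) = 19*(-1/11) = -19/11)
V(K, G) = (3 + K)/G
V(-4 - 1, 6)*(-170) + c(-36, -66) = ((3 + (-4 - 1))/6)*(-170) - 19/11 = ((3 - 5)/6)*(-170) - 19/11 = ((⅙)*(-2))*(-170) - 19/11 = -⅓*(-170) - 19/11 = 170/3 - 19/11 = 1813/33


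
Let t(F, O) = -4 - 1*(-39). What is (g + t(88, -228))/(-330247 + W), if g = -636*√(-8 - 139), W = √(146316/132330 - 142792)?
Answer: -254925915475/2405389400906669 - 13356*√23152259584190/2405389400906669 - 35*I*√69456778752570/2405389400906669 + 32426576448420*I*√3/2405389400906669 ≈ -0.0001327 + 0.023349*I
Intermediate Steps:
W = I*√69456778752570/22055 (W = √(146316*(1/132330) - 142792) = √(24386/22055 - 142792) = √(-3149253174/22055) = I*√69456778752570/22055 ≈ 377.88*I)
t(F, O) = 35 (t(F, O) = -4 + 39 = 35)
g = -4452*I*√3 ≈ -7711.1*I
(g + t(88, -228))/(-330247 + W) = (-4452*I*√3 + 35)/(-330247 + I*√69456778752570/22055) = (35 - 4452*I*√3)/(-330247 + I*√69456778752570/22055)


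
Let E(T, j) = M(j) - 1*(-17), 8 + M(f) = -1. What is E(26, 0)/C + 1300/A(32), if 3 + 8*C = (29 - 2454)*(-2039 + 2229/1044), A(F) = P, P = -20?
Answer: -111729080993/1718909281 ≈ -65.000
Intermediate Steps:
M(f) = -9 (M(f) = -8 - 1 = -9)
A(F) = -20
E(T, j) = 8 (E(T, j) = -9 - 1*(-17) = -9 + 17 = 8)
C = 1718909281/2784 (C = -3/8 + ((29 - 2454)*(-2039 + 2229/1044))/8 = -3/8 + (-2425*(-2039 + 2229*(1/1044)))/8 = -3/8 + (-2425*(-2039 + 743/348))/8 = -3/8 + (-2425*(-708829/348))/8 = -3/8 + (⅛)*(1718910325/348) = -3/8 + 1718910325/2784 = 1718909281/2784 ≈ 6.1742e+5)
E(26, 0)/C + 1300/A(32) = 8/(1718909281/2784) + 1300/(-20) = 8*(2784/1718909281) + 1300*(-1/20) = 22272/1718909281 - 65 = -111729080993/1718909281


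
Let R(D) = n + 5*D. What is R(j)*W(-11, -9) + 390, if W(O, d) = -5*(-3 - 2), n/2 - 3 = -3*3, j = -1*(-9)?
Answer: 1215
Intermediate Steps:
j = 9
n = -12 (n = 6 + 2*(-3*3) = 6 + 2*(-9) = 6 - 18 = -12)
W(O, d) = 25 (W(O, d) = -5*(-5) = 25)
R(D) = -12 + 5*D
R(j)*W(-11, -9) + 390 = (-12 + 5*9)*25 + 390 = (-12 + 45)*25 + 390 = 33*25 + 390 = 825 + 390 = 1215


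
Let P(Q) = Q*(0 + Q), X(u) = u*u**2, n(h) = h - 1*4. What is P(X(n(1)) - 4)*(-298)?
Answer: -286378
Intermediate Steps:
n(h) = -4 + h (n(h) = h - 4 = -4 + h)
X(u) = u**3
P(Q) = Q**2 (P(Q) = Q*Q = Q**2)
P(X(n(1)) - 4)*(-298) = ((-4 + 1)**3 - 4)**2*(-298) = ((-3)**3 - 4)**2*(-298) = (-27 - 4)**2*(-298) = (-31)**2*(-298) = 961*(-298) = -286378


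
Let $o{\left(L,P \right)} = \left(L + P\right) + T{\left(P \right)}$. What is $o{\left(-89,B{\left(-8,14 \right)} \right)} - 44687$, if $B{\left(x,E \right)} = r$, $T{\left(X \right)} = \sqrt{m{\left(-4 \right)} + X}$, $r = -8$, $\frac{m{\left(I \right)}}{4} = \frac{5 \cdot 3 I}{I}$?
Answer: $-44784 + 2 \sqrt{13} \approx -44777.0$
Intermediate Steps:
$m{\left(I \right)} = 60$ ($m{\left(I \right)} = 4 \frac{5 \cdot 3 I}{I} = 4 \frac{15 I}{I} = 4 \cdot 15 = 60$)
$T{\left(X \right)} = \sqrt{60 + X}$
$B{\left(x,E \right)} = -8$
$o{\left(L,P \right)} = L + P + \sqrt{60 + P}$ ($o{\left(L,P \right)} = \left(L + P\right) + \sqrt{60 + P} = L + P + \sqrt{60 + P}$)
$o{\left(-89,B{\left(-8,14 \right)} \right)} - 44687 = \left(-89 - 8 + \sqrt{60 - 8}\right) - 44687 = \left(-89 - 8 + \sqrt{52}\right) - 44687 = \left(-89 - 8 + 2 \sqrt{13}\right) - 44687 = \left(-97 + 2 \sqrt{13}\right) - 44687 = -44784 + 2 \sqrt{13}$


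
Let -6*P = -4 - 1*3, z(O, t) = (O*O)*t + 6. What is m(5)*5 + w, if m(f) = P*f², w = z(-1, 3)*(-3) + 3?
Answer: 731/6 ≈ 121.83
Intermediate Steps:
z(O, t) = 6 + t*O² (z(O, t) = O²*t + 6 = t*O² + 6 = 6 + t*O²)
w = -24 (w = (6 + 3*(-1)²)*(-3) + 3 = (6 + 3*1)*(-3) + 3 = (6 + 3)*(-3) + 3 = 9*(-3) + 3 = -27 + 3 = -24)
P = 7/6 (P = -(-4 - 1*3)/6 = -(-4 - 3)/6 = -⅙*(-7) = 7/6 ≈ 1.1667)
m(f) = 7*f²/6
m(5)*5 + w = ((7/6)*5²)*5 - 24 = ((7/6)*25)*5 - 24 = (175/6)*5 - 24 = 875/6 - 24 = 731/6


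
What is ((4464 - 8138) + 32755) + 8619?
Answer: 37700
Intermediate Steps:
((4464 - 8138) + 32755) + 8619 = (-3674 + 32755) + 8619 = 29081 + 8619 = 37700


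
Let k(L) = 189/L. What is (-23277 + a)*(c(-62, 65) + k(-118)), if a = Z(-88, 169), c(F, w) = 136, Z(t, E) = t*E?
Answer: -605004991/118 ≈ -5.1272e+6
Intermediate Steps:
Z(t, E) = E*t
a = -14872 (a = 169*(-88) = -14872)
(-23277 + a)*(c(-62, 65) + k(-118)) = (-23277 - 14872)*(136 + 189/(-118)) = -38149*(136 + 189*(-1/118)) = -38149*(136 - 189/118) = -38149*15859/118 = -605004991/118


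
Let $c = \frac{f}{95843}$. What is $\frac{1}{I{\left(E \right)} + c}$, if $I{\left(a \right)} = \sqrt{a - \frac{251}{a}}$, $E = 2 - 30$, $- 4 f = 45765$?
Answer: $- \frac{122815137060}{19598958590243} - \frac{73487045192 i \sqrt{3731}}{19598958590243} \approx -0.0062664 - 0.22903 i$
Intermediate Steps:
$f = - \frac{45765}{4}$ ($f = \left(- \frac{1}{4}\right) 45765 = - \frac{45765}{4} \approx -11441.0$)
$E = -28$ ($E = 2 - 30 = -28$)
$c = - \frac{45765}{383372}$ ($c = - \frac{45765}{4 \cdot 95843} = \left(- \frac{45765}{4}\right) \frac{1}{95843} = - \frac{45765}{383372} \approx -0.11937$)
$\frac{1}{I{\left(E \right)} + c} = \frac{1}{\sqrt{-28 - \frac{251}{-28}} - \frac{45765}{383372}} = \frac{1}{\sqrt{-28 - - \frac{251}{28}} - \frac{45765}{383372}} = \frac{1}{\sqrt{-28 + \frac{251}{28}} - \frac{45765}{383372}} = \frac{1}{\sqrt{- \frac{533}{28}} - \frac{45765}{383372}} = \frac{1}{\frac{i \sqrt{3731}}{14} - \frac{45765}{383372}} = \frac{1}{- \frac{45765}{383372} + \frac{i \sqrt{3731}}{14}}$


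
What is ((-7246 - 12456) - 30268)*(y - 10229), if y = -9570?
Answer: 989356030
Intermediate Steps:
((-7246 - 12456) - 30268)*(y - 10229) = ((-7246 - 12456) - 30268)*(-9570 - 10229) = (-19702 - 30268)*(-19799) = -49970*(-19799) = 989356030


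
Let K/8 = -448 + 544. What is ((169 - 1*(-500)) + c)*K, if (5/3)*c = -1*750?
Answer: 168192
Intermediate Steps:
K = 768 (K = 8*(-448 + 544) = 8*96 = 768)
c = -450 (c = 3*(-1*750)/5 = (⅗)*(-750) = -450)
((169 - 1*(-500)) + c)*K = ((169 - 1*(-500)) - 450)*768 = ((169 + 500) - 450)*768 = (669 - 450)*768 = 219*768 = 168192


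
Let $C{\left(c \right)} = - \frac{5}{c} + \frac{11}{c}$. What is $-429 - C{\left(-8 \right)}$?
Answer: $- \frac{1713}{4} \approx -428.25$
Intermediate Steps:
$C{\left(c \right)} = \frac{6}{c}$
$-429 - C{\left(-8 \right)} = -429 - \frac{6}{-8} = -429 - 6 \left(- \frac{1}{8}\right) = -429 - - \frac{3}{4} = -429 + \frac{3}{4} = - \frac{1713}{4}$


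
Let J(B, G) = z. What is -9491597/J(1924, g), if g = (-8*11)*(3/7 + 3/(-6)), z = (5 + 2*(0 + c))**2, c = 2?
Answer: -9491597/81 ≈ -1.1718e+5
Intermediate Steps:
z = 81 (z = (5 + 2*(0 + 2))**2 = (5 + 2*2)**2 = (5 + 4)**2 = 9**2 = 81)
g = 44/7 (g = -88*(3*(1/7) + 3*(-1/6)) = -88*(3/7 - 1/2) = -88*(-1/14) = 44/7 ≈ 6.2857)
J(B, G) = 81
-9491597/J(1924, g) = -9491597/81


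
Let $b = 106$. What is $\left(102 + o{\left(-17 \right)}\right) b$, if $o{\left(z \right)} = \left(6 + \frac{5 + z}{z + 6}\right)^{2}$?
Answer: $\frac{1953156}{121} \approx 16142.0$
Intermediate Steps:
$o{\left(z \right)} = \left(6 + \frac{5 + z}{6 + z}\right)^{2}$
$\left(102 + o{\left(-17 \right)}\right) b = \left(102 + \frac{\left(41 + 7 \left(-17\right)\right)^{2}}{\left(6 - 17\right)^{2}}\right) 106 = \left(102 + \frac{\left(41 - 119\right)^{2}}{121}\right) 106 = \left(102 + \frac{\left(-78\right)^{2}}{121}\right) 106 = \left(102 + \frac{1}{121} \cdot 6084\right) 106 = \left(102 + \frac{6084}{121}\right) 106 = \frac{18426}{121} \cdot 106 = \frac{1953156}{121}$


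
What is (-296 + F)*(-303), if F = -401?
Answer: 211191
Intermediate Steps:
(-296 + F)*(-303) = (-296 - 401)*(-303) = -697*(-303) = 211191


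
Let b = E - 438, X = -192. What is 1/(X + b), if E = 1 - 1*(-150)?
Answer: -1/479 ≈ -0.0020877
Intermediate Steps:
E = 151 (E = 1 + 150 = 151)
b = -287 (b = 151 - 438 = -287)
1/(X + b) = 1/(-192 - 287) = 1/(-479) = -1/479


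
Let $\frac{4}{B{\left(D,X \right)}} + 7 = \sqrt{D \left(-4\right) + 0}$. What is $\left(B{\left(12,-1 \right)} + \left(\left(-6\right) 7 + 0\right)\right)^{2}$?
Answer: $\frac{4 \left(1033 i + 25032 \sqrt{3}\right)}{i + 56 \sqrt{3}} \approx 1788.3 + 24.164 i$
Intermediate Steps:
$B{\left(D,X \right)} = \frac{4}{-7 + 2 \sqrt{- D}}$ ($B{\left(D,X \right)} = \frac{4}{-7 + \sqrt{D \left(-4\right) + 0}} = \frac{4}{-7 + \sqrt{- 4 D + 0}} = \frac{4}{-7 + \sqrt{- 4 D}} = \frac{4}{-7 + 2 \sqrt{- D}}$)
$\left(B{\left(12,-1 \right)} + \left(\left(-6\right) 7 + 0\right)\right)^{2} = \left(\frac{4}{-7 + 2 \sqrt{\left(-1\right) 12}} + \left(\left(-6\right) 7 + 0\right)\right)^{2} = \left(\frac{4}{-7 + 2 \sqrt{-12}} + \left(-42 + 0\right)\right)^{2} = \left(\frac{4}{-7 + 2 \cdot 2 i \sqrt{3}} - 42\right)^{2} = \left(\frac{4}{-7 + 4 i \sqrt{3}} - 42\right)^{2} = \left(-42 + \frac{4}{-7 + 4 i \sqrt{3}}\right)^{2}$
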